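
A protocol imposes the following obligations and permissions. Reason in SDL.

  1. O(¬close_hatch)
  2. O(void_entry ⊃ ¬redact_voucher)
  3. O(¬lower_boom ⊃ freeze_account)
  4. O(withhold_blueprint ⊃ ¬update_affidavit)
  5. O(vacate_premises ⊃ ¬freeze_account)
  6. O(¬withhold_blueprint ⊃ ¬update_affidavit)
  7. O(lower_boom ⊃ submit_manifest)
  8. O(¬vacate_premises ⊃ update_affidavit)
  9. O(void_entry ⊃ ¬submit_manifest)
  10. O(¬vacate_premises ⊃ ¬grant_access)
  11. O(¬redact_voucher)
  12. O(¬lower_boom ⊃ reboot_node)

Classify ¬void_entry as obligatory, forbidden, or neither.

Obligatory

Premises 6 and 4 cover both cases: O(¬withhold_blueprint ⊃ ¬update_affidavit) and O(withhold_blueprint ⊃ ¬update_affidavit). Since ¬withhold_blueprint ∨ withhold_blueprint is a tautology, O(¬update_affidavit) follows.
The contrapositive of premise 8 (O(¬vacate_premises ⊃ update_affidavit)) is O(¬update_affidavit ⊃ vacate_premises), and O(¬update_affidavit) is already established, so O(vacate_premises).
From O(vacate_premises) and premise 5, O(vacate_premises ⊃ ¬freeze_account), we obtain O(¬freeze_account).
The contrapositive of premise 3 (O(¬lower_boom ⊃ freeze_account)) is O(¬freeze_account ⊃ lower_boom), and O(¬freeze_account) is already established, so O(lower_boom).
With premise 7, O(lower_boom ⊃ submit_manifest), the K-axiom yields O(submit_manifest).
Premise 9, O(void_entry ⊃ ¬submit_manifest), contraposes to O(submit_manifest ⊃ ¬void_entry); with O(submit_manifest) we get O(¬void_entry).
Premises 1, 2, 10, 11, 12 do not contribute to this derivation.
Hence ¬void_entry is obligatory.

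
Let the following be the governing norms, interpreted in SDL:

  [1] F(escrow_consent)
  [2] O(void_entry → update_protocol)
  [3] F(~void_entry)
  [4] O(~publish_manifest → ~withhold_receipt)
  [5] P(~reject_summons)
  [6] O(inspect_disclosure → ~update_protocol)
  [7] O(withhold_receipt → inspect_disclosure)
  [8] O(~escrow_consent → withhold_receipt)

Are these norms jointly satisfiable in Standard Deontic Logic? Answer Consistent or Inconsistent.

Inconsistent

Premise 3 is F(~void_entry), i.e. O(void_entry).
With premise 2, O(void_entry → update_protocol), the K-axiom yields O(update_protocol).
Premise 6 is O(inspect_disclosure → ~update_protocol); contrapositively O(update_protocol → ~inspect_disclosure). Since O(update_protocol) holds, K gives O(~inspect_disclosure).
The contrapositive of premise 7 (O(withhold_receipt → inspect_disclosure)) is O(~inspect_disclosure → ~withhold_receipt), and O(~inspect_disclosure) is already established, so O(~withhold_receipt).
Premise 8 is O(~escrow_consent → withhold_receipt); contrapositively O(~withhold_receipt → escrow_consent). Since O(~withhold_receipt) holds, K gives O(escrow_consent).
Yet premise 1 is F(escrow_consent), i.e. O(~escrow_consent).
We now have both O(escrow_consent) and O(~escrow_consent) — escrow_consent is simultaneously obligatory and forbidden, violating the D-axiom.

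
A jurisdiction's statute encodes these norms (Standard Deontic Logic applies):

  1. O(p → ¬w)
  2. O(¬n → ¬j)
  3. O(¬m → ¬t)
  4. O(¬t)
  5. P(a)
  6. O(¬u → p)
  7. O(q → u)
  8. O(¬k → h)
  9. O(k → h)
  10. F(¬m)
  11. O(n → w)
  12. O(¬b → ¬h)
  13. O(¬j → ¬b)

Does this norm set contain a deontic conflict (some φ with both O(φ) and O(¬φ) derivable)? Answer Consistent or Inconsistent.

Premise 3 is O(¬m → ¬t); even if O(¬t) held, inferring O(¬m) would be affirming the consequent — invalid.
So O(¬m) is not derivable, and the apparent clash with O(m) does not arise.
A world satisfying every obligation exists (e.g. a=false, b=true, h=true, j=true, k=false, m=true, n=true, p=false, q=false, t=false, u=true, w=true); no atom is both obligatory and forbidden, so the set is consistent.

Consistent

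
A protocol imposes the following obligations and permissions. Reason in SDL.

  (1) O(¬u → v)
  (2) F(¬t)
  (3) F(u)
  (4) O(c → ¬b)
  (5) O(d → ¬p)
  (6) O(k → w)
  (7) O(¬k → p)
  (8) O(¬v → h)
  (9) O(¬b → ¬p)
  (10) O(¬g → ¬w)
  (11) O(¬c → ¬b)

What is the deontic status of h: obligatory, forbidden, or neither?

Neither

Premise 8 is O(¬v → h), but O(¬v) is not derivable from the premises, so it does not yield O(h).
No premise or chain of K-axiom applications forces O(h), and none forces O(¬h). So h is neither obligatory nor forbidden under these norms.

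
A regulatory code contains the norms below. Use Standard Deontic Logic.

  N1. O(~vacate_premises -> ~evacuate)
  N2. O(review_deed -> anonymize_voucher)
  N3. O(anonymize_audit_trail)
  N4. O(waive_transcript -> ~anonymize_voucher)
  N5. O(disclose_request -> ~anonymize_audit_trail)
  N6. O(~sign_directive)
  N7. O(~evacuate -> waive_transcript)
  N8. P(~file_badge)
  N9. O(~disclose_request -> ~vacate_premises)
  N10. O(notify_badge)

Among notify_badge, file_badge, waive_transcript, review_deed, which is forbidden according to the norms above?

Premise 3 states O(anonymize_audit_trail) outright.
Premise 5 is O(disclose_request -> ~anonymize_audit_trail); contrapositively O(anonymize_audit_trail -> ~disclose_request). Since O(anonymize_audit_trail) holds, K gives O(~disclose_request).
From O(~disclose_request) and premise 9, O(~disclose_request -> ~vacate_premises), we obtain O(~vacate_premises).
From O(~vacate_premises) and premise 1, O(~vacate_premises -> ~evacuate), we obtain O(~evacuate).
From O(~evacuate) and premise 7, O(~evacuate -> waive_transcript), we obtain O(waive_transcript).
Applying K to premise 4 (O(waive_transcript -> ~anonymize_voucher)) and O(waive_transcript) yields O(~anonymize_voucher).
Premise 2, O(review_deed -> anonymize_voucher), contraposes to O(~anonymize_voucher -> ~review_deed); with O(~anonymize_voucher) we get O(~review_deed).
So O(~review_deed) holds, i.e. review_deed is forbidden. None of the other listed options is forbidden under the premises.

review_deed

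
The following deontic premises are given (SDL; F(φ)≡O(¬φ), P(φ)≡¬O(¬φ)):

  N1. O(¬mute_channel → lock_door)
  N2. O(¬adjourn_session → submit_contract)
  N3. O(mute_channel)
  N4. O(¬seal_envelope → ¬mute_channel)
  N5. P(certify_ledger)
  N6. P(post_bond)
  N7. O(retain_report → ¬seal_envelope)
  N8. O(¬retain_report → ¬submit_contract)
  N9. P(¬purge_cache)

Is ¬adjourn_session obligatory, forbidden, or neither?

Premise 3 gives O(mute_channel).
Premise 4 is O(¬seal_envelope → ¬mute_channel); contrapositively O(mute_channel → seal_envelope). Since O(mute_channel) holds, K gives O(seal_envelope).
Premise 7 is O(retain_report → ¬seal_envelope); contrapositively O(seal_envelope → ¬retain_report). Since O(seal_envelope) holds, K gives O(¬retain_report).
From O(¬retain_report) and premise 8, O(¬retain_report → ¬submit_contract), we obtain O(¬submit_contract).
The contrapositive of premise 2 (O(¬adjourn_session → submit_contract)) is O(¬submit_contract → adjourn_session), and O(¬submit_contract) is already established, so O(adjourn_session).
Premises 1, 5, 6, 9 do not contribute to this derivation.
Thus O(adjourn_session), which is F(¬adjourn_session): ¬adjourn_session is forbidden.

Forbidden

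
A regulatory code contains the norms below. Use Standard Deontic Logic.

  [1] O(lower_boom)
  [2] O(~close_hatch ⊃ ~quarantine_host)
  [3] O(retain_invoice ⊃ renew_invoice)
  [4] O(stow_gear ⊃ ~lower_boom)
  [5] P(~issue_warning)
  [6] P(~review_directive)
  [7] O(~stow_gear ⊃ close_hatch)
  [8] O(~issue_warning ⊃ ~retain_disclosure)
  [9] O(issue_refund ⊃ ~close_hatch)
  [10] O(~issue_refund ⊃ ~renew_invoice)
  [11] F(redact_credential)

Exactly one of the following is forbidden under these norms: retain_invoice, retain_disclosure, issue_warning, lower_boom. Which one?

retain_invoice

From premise 1 we have O(lower_boom).
Premise 4 is O(stow_gear ⊃ ~lower_boom); contrapositively O(lower_boom ⊃ ~stow_gear). Since O(lower_boom) holds, K gives O(~stow_gear).
Premise 7 is O(~stow_gear ⊃ close_hatch); since O(~stow_gear), deontic closure gives O(close_hatch).
Premise 9 is O(issue_refund ⊃ ~close_hatch); contrapositively O(close_hatch ⊃ ~issue_refund). Since O(close_hatch) holds, K gives O(~issue_refund).
With premise 10, O(~issue_refund ⊃ ~renew_invoice), the K-axiom yields O(~renew_invoice).
Premise 3, O(retain_invoice ⊃ renew_invoice), contraposes to O(~renew_invoice ⊃ ~retain_invoice); with O(~renew_invoice) we get O(~retain_invoice).
So O(~retain_invoice) holds, i.e. retain_invoice is forbidden. None of the other listed options is forbidden under the premises.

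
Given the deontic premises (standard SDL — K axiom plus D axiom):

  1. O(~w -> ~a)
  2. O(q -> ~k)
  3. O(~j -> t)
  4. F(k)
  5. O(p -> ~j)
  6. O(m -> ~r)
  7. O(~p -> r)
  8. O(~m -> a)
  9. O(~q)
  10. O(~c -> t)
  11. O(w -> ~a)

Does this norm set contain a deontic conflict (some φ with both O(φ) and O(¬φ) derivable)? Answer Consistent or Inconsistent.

Premise 2 is O(q -> ~k); even if O(~k) held, inferring O(q) would be affirming the consequent — invalid.
So O(q) is not derivable, and the apparent clash with O(~q) does not arise.
A world satisfying every obligation exists (e.g. a=false, c=false, j=false, k=false, m=true, p=true, q=false, r=false, t=true, w=false); no atom is both obligatory and forbidden, so the set is consistent.

Consistent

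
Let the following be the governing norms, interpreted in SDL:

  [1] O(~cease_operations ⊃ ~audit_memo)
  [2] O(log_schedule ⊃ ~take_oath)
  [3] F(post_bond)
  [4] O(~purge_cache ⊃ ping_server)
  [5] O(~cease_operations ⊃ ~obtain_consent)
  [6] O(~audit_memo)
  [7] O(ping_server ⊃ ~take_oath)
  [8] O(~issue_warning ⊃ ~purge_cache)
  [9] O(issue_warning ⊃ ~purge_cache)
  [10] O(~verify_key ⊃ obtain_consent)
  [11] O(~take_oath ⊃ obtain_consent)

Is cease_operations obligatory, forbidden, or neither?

Obligatory

Premises 8 and 9 cover both cases: O(~issue_warning ⊃ ~purge_cache) and O(issue_warning ⊃ ~purge_cache). Since ~issue_warning ∨ issue_warning is a tautology, O(~purge_cache) follows.
Premise 4 is O(~purge_cache ⊃ ping_server); since O(~purge_cache), deontic closure gives O(ping_server).
With premise 7, O(ping_server ⊃ ~take_oath), the K-axiom yields O(~take_oath).
With premise 11, O(~take_oath ⊃ obtain_consent), the K-axiom yields O(obtain_consent).
The contrapositive of premise 5 (O(~cease_operations ⊃ ~obtain_consent)) is O(obtain_consent ⊃ cease_operations), and O(obtain_consent) is already established, so O(cease_operations).
Premises 1, 2, 3, 6, 10 do not contribute to this derivation.
Hence cease_operations is obligatory.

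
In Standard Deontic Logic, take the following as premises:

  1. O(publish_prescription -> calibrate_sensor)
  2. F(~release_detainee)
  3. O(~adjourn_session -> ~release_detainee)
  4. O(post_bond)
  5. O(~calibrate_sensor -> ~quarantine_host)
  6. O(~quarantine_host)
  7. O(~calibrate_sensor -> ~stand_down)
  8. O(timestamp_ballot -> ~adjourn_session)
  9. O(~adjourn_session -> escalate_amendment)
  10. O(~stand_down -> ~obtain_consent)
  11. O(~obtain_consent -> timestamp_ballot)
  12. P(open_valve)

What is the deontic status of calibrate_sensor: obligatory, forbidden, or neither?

Obligatory

Premise 2 is F(~release_detainee), i.e. O(release_detainee).
The contrapositive of premise 3 (O(~adjourn_session -> ~release_detainee)) is O(release_detainee -> adjourn_session), and O(release_detainee) is already established, so O(adjourn_session).
Premise 8, O(timestamp_ballot -> ~adjourn_session), contraposes to O(adjourn_session -> ~timestamp_ballot); with O(adjourn_session) we get O(~timestamp_ballot).
Premise 11, O(~obtain_consent -> timestamp_ballot), contraposes to O(~timestamp_ballot -> obtain_consent); with O(~timestamp_ballot) we get O(obtain_consent).
The contrapositive of premise 10 (O(~stand_down -> ~obtain_consent)) is O(obtain_consent -> stand_down), and O(obtain_consent) is already established, so O(stand_down).
Premise 7, O(~calibrate_sensor -> ~stand_down), contraposes to O(stand_down -> calibrate_sensor); with O(stand_down) we get O(calibrate_sensor).
Premises 1, 4, 5, 6, 9, 12 do not contribute to this derivation.
Hence calibrate_sensor is obligatory.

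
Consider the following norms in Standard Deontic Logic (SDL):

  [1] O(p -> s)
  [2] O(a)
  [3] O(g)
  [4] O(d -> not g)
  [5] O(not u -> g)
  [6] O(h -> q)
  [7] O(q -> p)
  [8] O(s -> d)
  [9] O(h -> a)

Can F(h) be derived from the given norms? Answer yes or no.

Yes

Premise 3 states O(g) outright.
Premise 4, O(d -> not g), contraposes to O(g -> not d); with O(g) we get O(not d).
Premise 8 is O(s -> d); contrapositively O(not d -> not s). Since O(not d) holds, K gives O(not s).
Premise 1, O(p -> s), contraposes to O(not s -> not p); with O(not s) we get O(not p).
Premise 7 is O(q -> p); contrapositively O(not p -> not q). Since O(not p) holds, K gives O(not q).
Premise 6 is O(h -> q); contrapositively O(not q -> not h). Since O(not q) holds, K gives O(not h).
Premises 2, 5, 9 do not contribute to this derivation.
So O(not h) holds, i.e. F(h). The claim follows.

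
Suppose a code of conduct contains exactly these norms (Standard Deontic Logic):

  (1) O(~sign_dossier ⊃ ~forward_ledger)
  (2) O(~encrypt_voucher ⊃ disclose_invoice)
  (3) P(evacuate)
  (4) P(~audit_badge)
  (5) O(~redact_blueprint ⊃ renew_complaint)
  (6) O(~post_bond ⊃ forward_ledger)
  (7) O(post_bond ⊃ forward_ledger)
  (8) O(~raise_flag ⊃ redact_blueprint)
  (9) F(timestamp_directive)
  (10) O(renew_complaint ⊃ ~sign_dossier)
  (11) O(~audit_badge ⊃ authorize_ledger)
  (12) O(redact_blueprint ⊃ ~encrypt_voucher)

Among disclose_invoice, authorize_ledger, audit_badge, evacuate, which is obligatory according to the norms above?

Premises 7 and 6 cover both cases: O(post_bond ⊃ forward_ledger) and O(~post_bond ⊃ forward_ledger). Since post_bond ∨ ~post_bond is a tautology, O(forward_ledger) follows.
Premise 1, O(~sign_dossier ⊃ ~forward_ledger), contraposes to O(forward_ledger ⊃ sign_dossier); with O(forward_ledger) we get O(sign_dossier).
Premise 10 is O(renew_complaint ⊃ ~sign_dossier); contrapositively O(sign_dossier ⊃ ~renew_complaint). Since O(sign_dossier) holds, K gives O(~renew_complaint).
Premise 5, O(~redact_blueprint ⊃ renew_complaint), contraposes to O(~renew_complaint ⊃ redact_blueprint); with O(~renew_complaint) we get O(redact_blueprint).
Applying K to premise 12 (O(redact_blueprint ⊃ ~encrypt_voucher)) and O(redact_blueprint) yields O(~encrypt_voucher).
From O(~encrypt_voucher) and premise 2, O(~encrypt_voucher ⊃ disclose_invoice), we obtain O(disclose_invoice).
So O(disclose_invoice) holds — disclose_invoice is obligatory. None of the other listed options is made obligatory by any chain of premises.

disclose_invoice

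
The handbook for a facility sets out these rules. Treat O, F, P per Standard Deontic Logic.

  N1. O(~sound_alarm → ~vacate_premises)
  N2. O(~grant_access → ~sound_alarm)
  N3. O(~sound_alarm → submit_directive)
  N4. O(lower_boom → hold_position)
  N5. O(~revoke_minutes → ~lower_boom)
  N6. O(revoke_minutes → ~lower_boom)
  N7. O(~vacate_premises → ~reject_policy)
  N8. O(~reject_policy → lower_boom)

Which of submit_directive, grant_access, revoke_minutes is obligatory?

By case analysis on ~revoke_minutes: premise 5 gives O(~revoke_minutes → ~lower_boom) and premise 6 gives O(revoke_minutes → ~lower_boom), so O(~lower_boom) either way.
Premise 8, O(~reject_policy → lower_boom), contraposes to O(~lower_boom → reject_policy); with O(~lower_boom) we get O(reject_policy).
Premise 7 is O(~vacate_premises → ~reject_policy); contrapositively O(reject_policy → vacate_premises). Since O(reject_policy) holds, K gives O(vacate_premises).
Premise 1, O(~sound_alarm → ~vacate_premises), contraposes to O(vacate_premises → sound_alarm); with O(vacate_premises) we get O(sound_alarm).
The contrapositive of premise 2 (O(~grant_access → ~sound_alarm)) is O(sound_alarm → grant_access), and O(sound_alarm) is already established, so O(grant_access).
So O(grant_access) holds — grant_access is obligatory. None of the other listed options is made obligatory by any chain of premises.

grant_access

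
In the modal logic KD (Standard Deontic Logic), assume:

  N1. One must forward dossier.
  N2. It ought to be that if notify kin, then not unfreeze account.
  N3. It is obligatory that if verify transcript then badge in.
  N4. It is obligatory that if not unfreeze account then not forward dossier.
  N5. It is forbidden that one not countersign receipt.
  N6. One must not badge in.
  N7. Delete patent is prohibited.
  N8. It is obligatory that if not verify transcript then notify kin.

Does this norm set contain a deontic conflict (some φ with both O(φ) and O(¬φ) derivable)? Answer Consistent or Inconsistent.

Premise 1 states O(forward_dossier) outright.
Premise 4 is O(¬unfreeze_account → ¬forward_dossier); contrapositively O(forward_dossier → unfreeze_account). Since O(forward_dossier) holds, K gives O(unfreeze_account).
Premise 2, O(notify_kin → ¬unfreeze_account), contraposes to O(unfreeze_account → ¬notify_kin); with O(unfreeze_account) we get O(¬notify_kin).
The contrapositive of premise 8 (O(¬verify_transcript → notify_kin)) is O(¬notify_kin → verify_transcript), and O(¬notify_kin) is already established, so O(verify_transcript).
Premise 3 is O(verify_transcript → badge_in); since O(verify_transcript), deontic closure gives O(badge_in).
However, F(badge_in) at premise 6 amounts to O(¬badge_in).
We now have both O(badge_in) and O(¬badge_in) — badge_in is simultaneously obligatory and forbidden, violating the D-axiom.

Inconsistent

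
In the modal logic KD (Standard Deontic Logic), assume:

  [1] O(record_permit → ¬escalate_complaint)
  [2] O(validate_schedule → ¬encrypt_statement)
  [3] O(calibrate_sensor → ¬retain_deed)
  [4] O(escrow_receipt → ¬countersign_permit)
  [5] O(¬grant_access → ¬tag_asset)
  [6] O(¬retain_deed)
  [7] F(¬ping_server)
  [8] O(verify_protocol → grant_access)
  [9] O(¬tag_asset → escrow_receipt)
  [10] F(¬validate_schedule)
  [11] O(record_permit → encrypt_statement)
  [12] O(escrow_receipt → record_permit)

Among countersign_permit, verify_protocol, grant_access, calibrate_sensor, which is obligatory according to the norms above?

F(¬validate_schedule) at premise 10 means O(validate_schedule).
With premise 2, O(validate_schedule → ¬encrypt_statement), the K-axiom yields O(¬encrypt_statement).
Premise 11, O(record_permit → encrypt_statement), contraposes to O(¬encrypt_statement → ¬record_permit); with O(¬encrypt_statement) we get O(¬record_permit).
The contrapositive of premise 12 (O(escrow_receipt → record_permit)) is O(¬record_permit → ¬escrow_receipt), and O(¬record_permit) is already established, so O(¬escrow_receipt).
Premise 9, O(¬tag_asset → escrow_receipt), contraposes to O(¬escrow_receipt → tag_asset); with O(¬escrow_receipt) we get O(tag_asset).
Premise 5, O(¬grant_access → ¬tag_asset), contraposes to O(tag_asset → grant_access); with O(tag_asset) we get O(grant_access).
So O(grant_access) holds — grant_access is obligatory. None of the other listed options is made obligatory by any chain of premises.

grant_access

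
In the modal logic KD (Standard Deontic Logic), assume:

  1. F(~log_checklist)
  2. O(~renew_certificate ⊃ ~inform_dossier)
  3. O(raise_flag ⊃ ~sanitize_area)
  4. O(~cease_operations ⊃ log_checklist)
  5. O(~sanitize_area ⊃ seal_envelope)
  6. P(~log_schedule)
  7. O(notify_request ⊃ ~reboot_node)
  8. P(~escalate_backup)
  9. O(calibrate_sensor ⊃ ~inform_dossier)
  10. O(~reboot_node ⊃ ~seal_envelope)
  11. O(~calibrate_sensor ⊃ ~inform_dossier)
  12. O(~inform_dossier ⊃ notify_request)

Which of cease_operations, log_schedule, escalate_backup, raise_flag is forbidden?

raise_flag

Premises 11 and 9 cover both cases: O(~calibrate_sensor ⊃ ~inform_dossier) and O(calibrate_sensor ⊃ ~inform_dossier). Since ~calibrate_sensor ∨ calibrate_sensor is a tautology, O(~inform_dossier) follows.
Applying K to premise 12 (O(~inform_dossier ⊃ notify_request)) and O(~inform_dossier) yields O(notify_request).
Applying K to premise 7 (O(notify_request ⊃ ~reboot_node)) and O(notify_request) yields O(~reboot_node).
Applying K to premise 10 (O(~reboot_node ⊃ ~seal_envelope)) and O(~reboot_node) yields O(~seal_envelope).
Premise 5 is O(~sanitize_area ⊃ seal_envelope); contrapositively O(~seal_envelope ⊃ sanitize_area). Since O(~seal_envelope) holds, K gives O(sanitize_area).
Premise 3, O(raise_flag ⊃ ~sanitize_area), contraposes to O(sanitize_area ⊃ ~raise_flag); with O(sanitize_area) we get O(~raise_flag).
So O(~raise_flag) holds, i.e. raise_flag is forbidden. None of the other listed options is forbidden under the premises.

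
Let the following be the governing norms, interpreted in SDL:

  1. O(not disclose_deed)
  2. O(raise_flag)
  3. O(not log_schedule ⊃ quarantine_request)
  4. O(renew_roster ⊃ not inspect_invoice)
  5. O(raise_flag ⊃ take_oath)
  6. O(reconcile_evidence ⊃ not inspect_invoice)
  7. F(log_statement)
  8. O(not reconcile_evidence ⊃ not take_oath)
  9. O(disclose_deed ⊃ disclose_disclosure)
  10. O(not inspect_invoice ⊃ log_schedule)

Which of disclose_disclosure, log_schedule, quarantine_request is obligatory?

log_schedule

Premise 2 states O(raise_flag) outright.
From O(raise_flag) and premise 5, O(raise_flag ⊃ take_oath), we obtain O(take_oath).
Premise 8, O(not reconcile_evidence ⊃ not take_oath), contraposes to O(take_oath ⊃ reconcile_evidence); with O(take_oath) we get O(reconcile_evidence).
From O(reconcile_evidence) and premise 6, O(reconcile_evidence ⊃ not inspect_invoice), we obtain O(not inspect_invoice).
With premise 10, O(not inspect_invoice ⊃ log_schedule), the K-axiom yields O(log_schedule).
So O(log_schedule) holds — log_schedule is obligatory. None of the other listed options is made obligatory by any chain of premises.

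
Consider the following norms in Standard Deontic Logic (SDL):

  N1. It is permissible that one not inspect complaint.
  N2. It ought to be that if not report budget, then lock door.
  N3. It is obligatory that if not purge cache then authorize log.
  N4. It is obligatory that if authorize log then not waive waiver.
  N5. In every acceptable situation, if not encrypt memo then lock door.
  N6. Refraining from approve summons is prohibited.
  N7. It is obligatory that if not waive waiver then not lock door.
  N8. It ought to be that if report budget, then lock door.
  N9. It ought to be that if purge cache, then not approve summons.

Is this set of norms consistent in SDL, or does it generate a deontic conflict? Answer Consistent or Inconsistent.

Inconsistent

Premises 8 and 2 cover both cases: O(report_budget → lock_door) and O(¬report_budget → lock_door). Since report_budget ∨ ¬report_budget is a tautology, O(lock_door) follows.
Premise 7 is O(¬waive_waiver → ¬lock_door); contrapositively O(lock_door → waive_waiver). Since O(lock_door) holds, K gives O(waive_waiver).
The contrapositive of premise 4 (O(authorize_log → ¬waive_waiver)) is O(waive_waiver → ¬authorize_log), and O(waive_waiver) is already established, so O(¬authorize_log).
Premise 3 is O(¬purge_cache → authorize_log); contrapositively O(¬authorize_log → purge_cache). Since O(¬authorize_log) holds, K gives O(purge_cache).
Applying K to premise 9 (O(purge_cache → ¬approve_summons)) and O(purge_cache) yields O(¬approve_summons).
But premise 6, F(¬approve_summons), means O(approve_summons).
We now have both O(¬approve_summons) and O(approve_summons) — approve_summons is simultaneously obligatory and forbidden, violating the D-axiom.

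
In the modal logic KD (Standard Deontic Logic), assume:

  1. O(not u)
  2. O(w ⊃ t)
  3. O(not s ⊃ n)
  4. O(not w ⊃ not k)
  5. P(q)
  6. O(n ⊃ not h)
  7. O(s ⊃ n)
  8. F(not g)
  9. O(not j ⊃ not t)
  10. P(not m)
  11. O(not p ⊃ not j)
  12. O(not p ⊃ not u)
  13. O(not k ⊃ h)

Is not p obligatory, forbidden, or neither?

Forbidden

Premises 3 and 7 cover both cases: O(not s ⊃ n) and O(s ⊃ n). Since not s ∨ s is a tautology, O(n) follows.
Premise 6 is O(n ⊃ not h); since O(n), deontic closure gives O(not h).
Premise 13 is O(not k ⊃ h); contrapositively O(not h ⊃ k). Since O(not h) holds, K gives O(k).
Premise 4 is O(not w ⊃ not k); contrapositively O(k ⊃ w). Since O(k) holds, K gives O(w).
From O(w) and premise 2, O(w ⊃ t), we obtain O(t).
Premise 9 is O(not j ⊃ not t); contrapositively O(t ⊃ j). Since O(t) holds, K gives O(j).
Premise 11, O(not p ⊃ not j), contraposes to O(j ⊃ p); with O(j) we get O(p).
Premises 1, 5, 8, 10, 12 do not contribute to this derivation.
Thus O(p), which is F(not p): not p is forbidden.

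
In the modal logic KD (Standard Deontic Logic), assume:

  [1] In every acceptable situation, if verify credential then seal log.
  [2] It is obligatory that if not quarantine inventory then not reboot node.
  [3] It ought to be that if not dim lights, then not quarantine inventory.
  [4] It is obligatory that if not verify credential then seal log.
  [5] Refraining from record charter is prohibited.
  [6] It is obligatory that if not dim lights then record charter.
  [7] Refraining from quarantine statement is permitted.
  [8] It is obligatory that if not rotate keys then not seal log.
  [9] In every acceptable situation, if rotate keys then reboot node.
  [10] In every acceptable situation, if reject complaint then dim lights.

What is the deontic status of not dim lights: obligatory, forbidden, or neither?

Premises 4 and 1 cover both cases: O(¬verify_credential → seal_log) and O(verify_credential → seal_log). Since ¬verify_credential ∨ verify_credential is a tautology, O(seal_log) follows.
Premise 8 is O(¬rotate_keys → ¬seal_log); contrapositively O(seal_log → rotate_keys). Since O(seal_log) holds, K gives O(rotate_keys).
Premise 9 is O(rotate_keys → reboot_node); since O(rotate_keys), deontic closure gives O(reboot_node).
Premise 2, O(¬quarantine_inventory → ¬reboot_node), contraposes to O(reboot_node → quarantine_inventory); with O(reboot_node) we get O(quarantine_inventory).
The contrapositive of premise 3 (O(¬dim_lights → ¬quarantine_inventory)) is O(quarantine_inventory → dim_lights), and O(quarantine_inventory) is already established, so O(dim_lights).
Premises 5, 6, 7, 10 do not contribute to this derivation.
Thus O(dim_lights), which is F(¬dim_lights): ¬dim_lights is forbidden.

Forbidden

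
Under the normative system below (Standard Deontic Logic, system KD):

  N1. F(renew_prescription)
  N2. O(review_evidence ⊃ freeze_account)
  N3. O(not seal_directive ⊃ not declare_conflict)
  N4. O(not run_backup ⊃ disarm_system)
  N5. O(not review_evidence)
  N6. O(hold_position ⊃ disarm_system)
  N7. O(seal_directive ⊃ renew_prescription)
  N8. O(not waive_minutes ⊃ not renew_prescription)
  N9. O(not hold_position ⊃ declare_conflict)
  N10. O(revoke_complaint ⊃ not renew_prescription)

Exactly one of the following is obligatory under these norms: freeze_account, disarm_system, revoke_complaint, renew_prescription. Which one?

Premise 1, F(renew_prescription), is equivalent to O(not renew_prescription).
Premise 7, O(seal_directive ⊃ renew_prescription), contraposes to O(not renew_prescription ⊃ not seal_directive); with O(not renew_prescription) we get O(not seal_directive).
Premise 3 is O(not seal_directive ⊃ not declare_conflict); since O(not seal_directive), deontic closure gives O(not declare_conflict).
The contrapositive of premise 9 (O(not hold_position ⊃ declare_conflict)) is O(not declare_conflict ⊃ hold_position), and O(not declare_conflict) is already established, so O(hold_position).
From O(hold_position) and premise 6, O(hold_position ⊃ disarm_system), we obtain O(disarm_system).
So O(disarm_system) holds — disarm_system is obligatory. None of the other listed options is made obligatory by any chain of premises.

disarm_system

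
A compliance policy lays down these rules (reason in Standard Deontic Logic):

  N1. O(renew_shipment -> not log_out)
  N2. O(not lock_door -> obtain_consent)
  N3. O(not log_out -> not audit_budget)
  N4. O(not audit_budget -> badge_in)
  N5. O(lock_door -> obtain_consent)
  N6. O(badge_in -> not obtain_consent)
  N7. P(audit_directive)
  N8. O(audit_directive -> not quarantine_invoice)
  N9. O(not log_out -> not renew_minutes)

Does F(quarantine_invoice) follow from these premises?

No

Premise 8 is O(audit_directive -> not quarantine_invoice), but O(audit_directive) is not derivable from the premises (the permission P(audit_directive) asserts only not O(not audit_directive), not O(audit_directive)), so it does not yield O(not quarantine_invoice).
No other premise forces O(not quarantine_invoice). An ideal world satisfying every premise can still have quarantine_invoice true, so F(quarantine_invoice) is not derivable.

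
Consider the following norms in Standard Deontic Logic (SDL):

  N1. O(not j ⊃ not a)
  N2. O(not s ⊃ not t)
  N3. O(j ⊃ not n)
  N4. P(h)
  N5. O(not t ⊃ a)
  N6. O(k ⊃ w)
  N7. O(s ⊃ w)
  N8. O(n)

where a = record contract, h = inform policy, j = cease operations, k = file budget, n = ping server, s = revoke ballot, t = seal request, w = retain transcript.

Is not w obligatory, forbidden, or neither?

Forbidden

Premise 8 gives O(n).
Premise 3, O(j ⊃ not n), contraposes to O(n ⊃ not j); with O(n) we get O(not j).
With premise 1, O(not j ⊃ not a), the K-axiom yields O(not a).
Premise 5, O(not t ⊃ a), contraposes to O(not a ⊃ t); with O(not a) we get O(t).
Premise 2 is O(not s ⊃ not t); contrapositively O(t ⊃ s). Since O(t) holds, K gives O(s).
Applying K to premise 7 (O(s ⊃ w)) and O(s) yields O(w).
Premises 4, 6 do not contribute to this derivation.
Thus O(w), which is F(not w): not w is forbidden.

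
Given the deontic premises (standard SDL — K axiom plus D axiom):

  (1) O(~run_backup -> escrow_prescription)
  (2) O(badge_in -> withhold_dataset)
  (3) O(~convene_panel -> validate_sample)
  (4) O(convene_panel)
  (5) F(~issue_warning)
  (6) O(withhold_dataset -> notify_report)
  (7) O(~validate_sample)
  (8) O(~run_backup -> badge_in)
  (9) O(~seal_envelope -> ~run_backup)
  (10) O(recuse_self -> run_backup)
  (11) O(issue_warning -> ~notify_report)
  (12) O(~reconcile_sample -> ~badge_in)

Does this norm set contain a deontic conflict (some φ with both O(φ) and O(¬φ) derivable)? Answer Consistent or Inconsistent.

Premise 3 is O(~convene_panel -> validate_sample), but O(~convene_panel) is not derivable from the premises, so it does not yield O(validate_sample).
So O(validate_sample) is not derivable, and the apparent clash with O(~validate_sample) does not arise.
A world satisfying every obligation exists (e.g. badge_in=false, convene_panel=true, escrow_prescription=false, issue_warning=true, notify_report=false, reconcile_sample=false, recuse_self=false, run_backup=true, seal_envelope=true, validate_sample=false, withhold_dataset=false); no atom is both obligatory and forbidden, so the set is consistent.

Consistent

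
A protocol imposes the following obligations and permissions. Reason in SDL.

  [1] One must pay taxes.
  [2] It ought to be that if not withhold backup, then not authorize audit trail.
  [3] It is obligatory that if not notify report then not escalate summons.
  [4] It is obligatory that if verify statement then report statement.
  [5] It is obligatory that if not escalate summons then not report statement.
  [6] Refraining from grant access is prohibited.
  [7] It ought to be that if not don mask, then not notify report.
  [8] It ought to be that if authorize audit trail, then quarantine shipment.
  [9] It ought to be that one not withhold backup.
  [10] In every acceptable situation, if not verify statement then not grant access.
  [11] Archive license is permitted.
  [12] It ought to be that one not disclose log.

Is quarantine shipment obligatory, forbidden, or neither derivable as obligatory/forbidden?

Neither

Premise 8 is O(authorize_audit_trail → quarantine_shipment), but O(authorize_audit_trail) is not derivable from the premises, so it does not yield O(quarantine_shipment).
No premise or chain of K-axiom applications forces O(quarantine_shipment), and none forces O(¬quarantine_shipment). So quarantine_shipment is neither obligatory nor forbidden under these norms.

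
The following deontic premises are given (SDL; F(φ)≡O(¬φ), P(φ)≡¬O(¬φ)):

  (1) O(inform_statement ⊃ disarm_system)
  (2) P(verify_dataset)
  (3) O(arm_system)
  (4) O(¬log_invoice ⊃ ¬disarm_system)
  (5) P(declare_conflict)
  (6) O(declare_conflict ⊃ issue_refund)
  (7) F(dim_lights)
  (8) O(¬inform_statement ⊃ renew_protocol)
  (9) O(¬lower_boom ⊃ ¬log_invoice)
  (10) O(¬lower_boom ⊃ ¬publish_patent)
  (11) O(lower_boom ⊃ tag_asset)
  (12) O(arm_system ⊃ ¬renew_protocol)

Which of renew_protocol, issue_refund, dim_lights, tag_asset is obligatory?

From premise 3 we have O(arm_system).
From O(arm_system) and premise 12, O(arm_system ⊃ ¬renew_protocol), we obtain O(¬renew_protocol).
The contrapositive of premise 8 (O(¬inform_statement ⊃ renew_protocol)) is O(¬renew_protocol ⊃ inform_statement), and O(¬renew_protocol) is already established, so O(inform_statement).
With premise 1, O(inform_statement ⊃ disarm_system), the K-axiom yields O(disarm_system).
Premise 4, O(¬log_invoice ⊃ ¬disarm_system), contraposes to O(disarm_system ⊃ log_invoice); with O(disarm_system) we get O(log_invoice).
Premise 9 is O(¬lower_boom ⊃ ¬log_invoice); contrapositively O(log_invoice ⊃ lower_boom). Since O(log_invoice) holds, K gives O(lower_boom).
Premise 11 is O(lower_boom ⊃ tag_asset); since O(lower_boom), deontic closure gives O(tag_asset).
So O(tag_asset) holds — tag_asset is obligatory. None of the other listed options is made obligatory by any chain of premises.

tag_asset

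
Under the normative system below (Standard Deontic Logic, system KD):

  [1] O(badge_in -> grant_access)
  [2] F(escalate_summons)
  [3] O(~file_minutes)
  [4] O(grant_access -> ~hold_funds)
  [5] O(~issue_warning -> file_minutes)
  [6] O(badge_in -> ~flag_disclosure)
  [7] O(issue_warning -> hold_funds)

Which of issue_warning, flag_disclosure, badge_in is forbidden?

badge_in

From premise 3 we have O(~file_minutes).
Premise 5, O(~issue_warning -> file_minutes), contraposes to O(~file_minutes -> issue_warning); with O(~file_minutes) we get O(issue_warning).
From O(issue_warning) and premise 7, O(issue_warning -> hold_funds), we obtain O(hold_funds).
Premise 4 is O(grant_access -> ~hold_funds); contrapositively O(hold_funds -> ~grant_access). Since O(hold_funds) holds, K gives O(~grant_access).
Premise 1, O(badge_in -> grant_access), contraposes to O(~grant_access -> ~badge_in); with O(~grant_access) we get O(~badge_in).
So O(~badge_in) holds, i.e. badge_in is forbidden. None of the other listed options is forbidden under the premises.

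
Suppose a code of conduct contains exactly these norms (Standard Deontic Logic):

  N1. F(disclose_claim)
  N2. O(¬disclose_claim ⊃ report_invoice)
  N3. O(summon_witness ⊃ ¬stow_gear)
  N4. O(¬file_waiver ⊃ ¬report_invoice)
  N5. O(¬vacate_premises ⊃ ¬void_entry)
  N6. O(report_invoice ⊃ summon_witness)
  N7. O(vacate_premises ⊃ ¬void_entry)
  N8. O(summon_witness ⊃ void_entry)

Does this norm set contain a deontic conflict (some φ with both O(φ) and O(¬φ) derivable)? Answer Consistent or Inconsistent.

Inconsistent

Premises 5 and 7 are O(¬vacate_premises ⊃ ¬void_entry) and O(vacate_premises ⊃ ¬void_entry); every ideal world satisfies ¬vacate_premises or vacate_premises, so in either case ¬void_entry holds — hence O(¬void_entry).
Premise 8, O(summon_witness ⊃ void_entry), contraposes to O(¬void_entry ⊃ ¬summon_witness); with O(¬void_entry) we get O(¬summon_witness).
Premise 6 is O(report_invoice ⊃ summon_witness); contrapositively O(¬summon_witness ⊃ ¬report_invoice). Since O(¬summon_witness) holds, K gives O(¬report_invoice).
Premise 2 is O(¬disclose_claim ⊃ report_invoice); contrapositively O(¬report_invoice ⊃ disclose_claim). Since O(¬report_invoice) holds, K gives O(disclose_claim).
But premise 1, F(disclose_claim), means O(¬disclose_claim).
We now have both O(disclose_claim) and O(¬disclose_claim) — disclose_claim is simultaneously obligatory and forbidden, violating the D-axiom.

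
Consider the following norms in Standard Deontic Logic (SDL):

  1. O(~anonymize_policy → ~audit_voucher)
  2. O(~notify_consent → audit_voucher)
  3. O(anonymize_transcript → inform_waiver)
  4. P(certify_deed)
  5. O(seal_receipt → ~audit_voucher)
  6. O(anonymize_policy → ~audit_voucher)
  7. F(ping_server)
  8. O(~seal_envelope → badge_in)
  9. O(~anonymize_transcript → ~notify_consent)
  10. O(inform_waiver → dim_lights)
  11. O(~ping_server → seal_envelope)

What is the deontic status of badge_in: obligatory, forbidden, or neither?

Neither

Premise 8 is O(~seal_envelope → badge_in), but O(~seal_envelope) is not derivable from the premises, so it does not yield O(badge_in).
No premise or chain of K-axiom applications forces O(badge_in), and none forces O(~badge_in). So badge_in is neither obligatory nor forbidden under these norms.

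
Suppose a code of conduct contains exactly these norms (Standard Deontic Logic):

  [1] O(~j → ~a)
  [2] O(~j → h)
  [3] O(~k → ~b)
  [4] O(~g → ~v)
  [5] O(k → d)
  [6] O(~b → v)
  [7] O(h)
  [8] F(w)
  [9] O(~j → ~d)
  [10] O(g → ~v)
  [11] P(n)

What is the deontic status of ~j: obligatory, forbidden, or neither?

By case analysis on g: premise 10 gives O(g → ~v) and premise 4 gives O(~g → ~v), so O(~v) either way.
Premise 6, O(~b → v), contraposes to O(~v → b); with O(~v) we get O(b).
Premise 3 is O(~k → ~b); contrapositively O(b → k). Since O(b) holds, K gives O(k).
With premise 5, O(k → d), the K-axiom yields O(d).
The contrapositive of premise 9 (O(~j → ~d)) is O(d → j), and O(d) is already established, so O(j).
Premises 1, 2, 7, 8, 11 do not contribute to this derivation.
Thus O(j), which is F(~j): ~j is forbidden.

Forbidden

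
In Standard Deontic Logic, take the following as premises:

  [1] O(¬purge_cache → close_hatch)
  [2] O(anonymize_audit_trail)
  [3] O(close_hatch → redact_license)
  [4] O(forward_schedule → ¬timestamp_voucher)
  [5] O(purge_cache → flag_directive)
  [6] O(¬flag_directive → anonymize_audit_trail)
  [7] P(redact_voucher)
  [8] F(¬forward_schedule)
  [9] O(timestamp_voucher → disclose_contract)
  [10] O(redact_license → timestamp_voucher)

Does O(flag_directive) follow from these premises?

Premise 8 is F(¬forward_schedule), i.e. O(forward_schedule).
With premise 4, O(forward_schedule → ¬timestamp_voucher), the K-axiom yields O(¬timestamp_voucher).
Premise 10, O(redact_license → timestamp_voucher), contraposes to O(¬timestamp_voucher → ¬redact_license); with O(¬timestamp_voucher) we get O(¬redact_license).
Premise 3 is O(close_hatch → redact_license); contrapositively O(¬redact_license → ¬close_hatch). Since O(¬redact_license) holds, K gives O(¬close_hatch).
Premise 1 is O(¬purge_cache → close_hatch); contrapositively O(¬close_hatch → purge_cache). Since O(¬close_hatch) holds, K gives O(purge_cache).
Applying K to premise 5 (O(purge_cache → flag_directive)) and O(purge_cache) yields O(flag_directive).
Premises 2, 6, 7, 9 do not contribute to this derivation.
So O(flag_directive) follows.

Yes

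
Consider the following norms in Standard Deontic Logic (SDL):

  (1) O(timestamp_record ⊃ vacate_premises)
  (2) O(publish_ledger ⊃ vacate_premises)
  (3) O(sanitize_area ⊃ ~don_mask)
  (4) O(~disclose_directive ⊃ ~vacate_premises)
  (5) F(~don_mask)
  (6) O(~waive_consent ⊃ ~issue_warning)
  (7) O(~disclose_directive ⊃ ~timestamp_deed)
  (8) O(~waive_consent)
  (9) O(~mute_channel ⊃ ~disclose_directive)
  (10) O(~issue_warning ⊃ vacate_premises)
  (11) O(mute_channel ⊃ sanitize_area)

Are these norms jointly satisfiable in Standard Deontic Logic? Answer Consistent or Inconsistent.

From premise 8 we have O(~waive_consent).
With premise 6, O(~waive_consent ⊃ ~issue_warning), the K-axiom yields O(~issue_warning).
From O(~issue_warning) and premise 10, O(~issue_warning ⊃ vacate_premises), we obtain O(vacate_premises).
The contrapositive of premise 4 (O(~disclose_directive ⊃ ~vacate_premises)) is O(vacate_premises ⊃ disclose_directive), and O(vacate_premises) is already established, so O(disclose_directive).
Premise 9 is O(~mute_channel ⊃ ~disclose_directive); contrapositively O(disclose_directive ⊃ mute_channel). Since O(disclose_directive) holds, K gives O(mute_channel).
With premise 11, O(mute_channel ⊃ sanitize_area), the K-axiom yields O(sanitize_area).
Applying K to premise 3 (O(sanitize_area ⊃ ~don_mask)) and O(sanitize_area) yields O(~don_mask).
However, F(~don_mask) at premise 5 amounts to O(don_mask).
We now have both O(~don_mask) and O(don_mask) — don_mask is simultaneously obligatory and forbidden, violating the D-axiom.

Inconsistent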